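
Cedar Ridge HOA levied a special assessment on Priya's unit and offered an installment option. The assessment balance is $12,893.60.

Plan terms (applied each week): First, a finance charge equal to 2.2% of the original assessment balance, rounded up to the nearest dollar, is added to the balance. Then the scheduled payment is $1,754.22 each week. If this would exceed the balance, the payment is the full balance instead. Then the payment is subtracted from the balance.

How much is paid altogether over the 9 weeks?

$15,449.60

Week 1: opening $12,893.60; interest $284.00 → $13,177.60; payment $1,754.22; balance $11,423.38
Week 2: opening $11,423.38; interest $284.00 → $11,707.38; payment $1,754.22; balance $9,953.16
Week 3: opening $9,953.16; interest $284.00 → $10,237.16; payment $1,754.22; balance $8,482.94
Week 4: opening $8,482.94; interest $284.00 → $8,766.94; payment $1,754.22; balance $7,012.72
Week 5: opening $7,012.72; interest $284.00 → $7,296.72; payment $1,754.22; balance $5,542.50
Week 6: opening $5,542.50; interest $284.00 → $5,826.50; payment $1,754.22; balance $4,072.28
Week 7: opening $4,072.28; interest $284.00 → $4,356.28; payment $1,754.22; balance $2,602.06
Week 8: opening $2,602.06; interest $284.00 → $2,886.06; payment $1,754.22; balance $1,131.84
Week 9: opening $1,131.84; interest $284.00 → $1,415.84; payment $1,415.84; balance $0.00
Total paid: $15,449.60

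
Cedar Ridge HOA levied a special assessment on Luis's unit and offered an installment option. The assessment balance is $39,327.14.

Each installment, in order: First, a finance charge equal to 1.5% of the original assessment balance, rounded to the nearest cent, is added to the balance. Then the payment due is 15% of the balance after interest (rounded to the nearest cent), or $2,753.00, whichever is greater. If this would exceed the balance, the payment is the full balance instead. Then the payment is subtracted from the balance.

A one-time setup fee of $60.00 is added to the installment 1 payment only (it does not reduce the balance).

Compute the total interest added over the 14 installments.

$8,258.74

# | Opening | Interest | Payment | Fee | End bal
1 | $39,327.14 | $589.91 | $5,987.56 | $60.00 | $33,929.49
2 | $33,929.49 | $589.91 | $5,177.91 | — | $29,341.49
3 | $29,341.49 | $589.91 | $4,489.71 | — | $25,441.69
4 | $25,441.69 | $589.91 | $3,904.74 | — | $22,126.86
5 | $22,126.86 | $589.91 | $3,407.52 | — | $19,309.25
6 | $19,309.25 | $589.91 | $2,984.87 | — | $16,914.29
7 | $16,914.29 | $589.91 | $2,753.00 | — | $14,751.20
8 | $14,751.20 | $589.91 | $2,753.00 | — | $12,588.11
9 | $12,588.11 | $589.91 | $2,753.00 | — | $10,425.02
10 | $10,425.02 | $589.91 | $2,753.00 | — | $8,261.93
11 | $8,261.93 | $589.91 | $2,753.00 | — | $6,098.84
12 | $6,098.84 | $589.91 | $2,753.00 | — | $3,935.75
13 | $3,935.75 | $589.91 | $2,753.00 | — | $1,772.66
14 | $1,772.66 | $589.91 | $2,362.57 | — | $0.00
Total interest: $589.91 + $589.91 + $589.91 + $589.91 + $589.91 + $589.91 + $589.91 + $589.91 + $589.91 + $589.91 + $589.91 + $589.91 + $589.91 + $589.91 = $8,258.74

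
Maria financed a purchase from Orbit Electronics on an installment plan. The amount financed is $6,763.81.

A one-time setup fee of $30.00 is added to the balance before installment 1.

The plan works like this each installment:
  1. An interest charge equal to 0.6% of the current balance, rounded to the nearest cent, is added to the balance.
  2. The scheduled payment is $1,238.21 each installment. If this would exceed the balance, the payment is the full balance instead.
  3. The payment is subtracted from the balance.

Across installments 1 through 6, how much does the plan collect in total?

$6,929.75

Installment 1: opening $6,793.81; interest $40.76 → $6,834.57; payment $1,238.21; balance $5,596.36
Installment 2: opening $5,596.36; interest $33.58 → $5,629.94; payment $1,238.21; balance $4,391.73
Installment 3: opening $4,391.73; interest $26.35 → $4,418.08; payment $1,238.21; balance $3,179.87
Installment 4: opening $3,179.87; interest $19.08 → $3,198.95; payment $1,238.21; balance $1,960.74
Installment 5: opening $1,960.74; interest $11.76 → $1,972.50; payment $1,238.21; balance $734.29
Installment 6: opening $734.29; interest $4.41 → $738.70; payment $738.70; balance $0.00
Total paid: $6,929.75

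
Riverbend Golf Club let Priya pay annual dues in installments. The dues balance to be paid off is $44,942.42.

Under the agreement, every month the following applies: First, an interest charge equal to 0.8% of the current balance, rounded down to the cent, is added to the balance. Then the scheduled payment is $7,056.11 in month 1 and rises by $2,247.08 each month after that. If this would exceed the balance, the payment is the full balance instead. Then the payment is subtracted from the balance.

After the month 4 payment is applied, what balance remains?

$4,278.42

Month 1: opening $44,942.42; interest $359.53 → $45,301.95; payment $7,056.11; balance $38,245.84
Month 2: opening $38,245.84; interest $305.96 → $38,551.80; payment $9,303.19; balance $29,248.61
Month 3: opening $29,248.61; interest $233.98 → $29,482.59; payment $11,550.27; balance $17,932.32
Month 4: opening $17,932.32; interest $143.45 → $18,075.77; payment $13,797.35; balance $4,278.42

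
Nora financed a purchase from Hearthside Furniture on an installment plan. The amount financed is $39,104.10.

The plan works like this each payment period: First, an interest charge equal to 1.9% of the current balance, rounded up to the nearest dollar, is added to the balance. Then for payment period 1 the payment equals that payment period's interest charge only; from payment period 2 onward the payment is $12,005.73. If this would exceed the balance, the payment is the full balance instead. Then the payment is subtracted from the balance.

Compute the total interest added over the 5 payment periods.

Payment period 1: opening $39,104.10; interest $743.00 → $39,847.10; payment $743.00; balance $39,104.10
Payment period 2: opening $39,104.10; interest $743.00 → $39,847.10; payment $12,005.73; balance $27,841.37
Payment period 3: opening $27,841.37; interest $529.00 → $28,370.37; payment $12,005.73; balance $16,364.64
Payment period 4: opening $16,364.64; interest $311.00 → $16,675.64; payment $12,005.73; balance $4,669.91
Payment period 5: opening $4,669.91; interest $89.00 → $4,758.91; payment $4,758.91; balance $0.00
Total interest: $743.00 + $743.00 + $529.00 + $311.00 + $89.00 = $2,415.00

$2,415.00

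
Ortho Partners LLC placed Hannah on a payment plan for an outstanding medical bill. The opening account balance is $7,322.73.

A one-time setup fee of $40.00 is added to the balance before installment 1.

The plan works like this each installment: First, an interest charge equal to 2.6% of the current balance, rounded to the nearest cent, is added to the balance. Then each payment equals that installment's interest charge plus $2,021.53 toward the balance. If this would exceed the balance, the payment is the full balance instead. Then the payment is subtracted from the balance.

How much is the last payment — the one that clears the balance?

Installment 1: opening $7,362.73; interest $191.43 → $7,554.16; payment $2,212.96; balance $5,341.20
Installment 2: opening $5,341.20; interest $138.87 → $5,480.07; payment $2,160.40; balance $3,319.67
Installment 3: opening $3,319.67; interest $86.31 → $3,405.98; payment $2,107.84; balance $1,298.14
Installment 4: opening $1,298.14; interest $33.75 → $1,331.89; payment $1,331.89; balance $0.00

$1,331.89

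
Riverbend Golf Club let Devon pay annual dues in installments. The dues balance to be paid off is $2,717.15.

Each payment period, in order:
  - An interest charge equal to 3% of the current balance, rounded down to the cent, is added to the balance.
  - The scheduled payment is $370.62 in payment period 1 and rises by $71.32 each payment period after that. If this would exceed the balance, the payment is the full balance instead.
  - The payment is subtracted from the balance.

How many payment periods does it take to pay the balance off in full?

6

Payment period 1: opening $2,717.15; interest $81.51 → $2,798.66; payment $370.62; balance $2,428.04
Payment period 2: opening $2,428.04; interest $72.84 → $2,500.88; payment $441.94; balance $2,058.94
Payment period 3: opening $2,058.94; interest $61.76 → $2,120.70; payment $513.26; balance $1,607.44
Payment period 4: opening $1,607.44; interest $48.22 → $1,655.66; payment $584.58; balance $1,071.08
Payment period 5: opening $1,071.08; interest $32.13 → $1,103.21; payment $655.90; balance $447.31
Payment period 6: opening $447.31; interest $13.41 → $460.72; payment $460.72; balance $0.00
Balance reaches $0.00 in payment period 6.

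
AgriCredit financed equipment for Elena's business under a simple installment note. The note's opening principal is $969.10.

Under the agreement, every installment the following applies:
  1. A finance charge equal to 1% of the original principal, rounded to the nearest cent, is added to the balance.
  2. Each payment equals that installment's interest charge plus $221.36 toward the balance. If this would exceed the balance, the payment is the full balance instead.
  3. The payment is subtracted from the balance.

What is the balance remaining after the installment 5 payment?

$0.00

# | Opening | Interest | Payment | End bal
1 | $969.10 | $9.69 | $231.05 | $747.74
2 | $747.74 | $9.69 | $231.05 | $526.38
3 | $526.38 | $9.69 | $231.05 | $305.02
4 | $305.02 | $9.69 | $231.05 | $83.66
5 | $83.66 | $9.69 | $93.35 | $0.00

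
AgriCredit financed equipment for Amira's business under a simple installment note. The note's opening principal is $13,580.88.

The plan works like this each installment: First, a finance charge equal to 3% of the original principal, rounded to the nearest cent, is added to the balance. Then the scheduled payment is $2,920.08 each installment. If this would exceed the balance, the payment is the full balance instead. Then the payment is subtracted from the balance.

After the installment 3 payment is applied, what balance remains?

$6,042.93

Installment 1: opening $13,580.88; interest $407.43 → $13,988.31; payment $2,920.08; balance $11,068.23
Installment 2: opening $11,068.23; interest $407.43 → $11,475.66; payment $2,920.08; balance $8,555.58
Installment 3: opening $8,555.58; interest $407.43 → $8,963.01; payment $2,920.08; balance $6,042.93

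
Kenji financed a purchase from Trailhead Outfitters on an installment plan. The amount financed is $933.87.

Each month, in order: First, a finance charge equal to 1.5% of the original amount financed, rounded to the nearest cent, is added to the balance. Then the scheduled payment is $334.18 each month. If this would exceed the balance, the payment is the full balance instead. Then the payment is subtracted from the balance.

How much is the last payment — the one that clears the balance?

Month 1: opening $933.87; interest $14.01 → $947.88; payment $334.18; balance $613.70
Month 2: opening $613.70; interest $14.01 → $627.71; payment $334.18; balance $293.53
Month 3: opening $293.53; interest $14.01 → $307.54; payment $307.54; balance $0.00

$307.54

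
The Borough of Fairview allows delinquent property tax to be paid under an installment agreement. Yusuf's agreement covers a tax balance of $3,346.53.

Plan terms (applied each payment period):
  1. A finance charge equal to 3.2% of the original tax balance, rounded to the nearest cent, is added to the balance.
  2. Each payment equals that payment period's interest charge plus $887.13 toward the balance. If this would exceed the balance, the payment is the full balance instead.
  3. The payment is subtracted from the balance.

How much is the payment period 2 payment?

Payment period 1: $3,346.53 +$107.09 interest = $3,453.62; pay $994.22 → $2,459.40
Payment period 2: $2,459.40 +$107.09 interest = $2,566.49; pay $994.22 → $1,572.27

$994.22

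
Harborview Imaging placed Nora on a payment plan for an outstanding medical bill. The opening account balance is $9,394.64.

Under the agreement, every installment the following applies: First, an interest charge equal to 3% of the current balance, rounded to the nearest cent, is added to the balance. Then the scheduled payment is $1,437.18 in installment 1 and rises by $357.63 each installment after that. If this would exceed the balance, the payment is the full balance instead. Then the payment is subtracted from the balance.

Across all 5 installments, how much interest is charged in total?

$943.13

Installment 1: $9,394.64 +$281.84 interest = $9,676.48; pay $1,437.18 → $8,239.30
Installment 2: $8,239.30 +$247.18 interest = $8,486.48; pay $1,794.81 → $6,691.67
Installment 3: $6,691.67 +$200.75 interest = $6,892.42; pay $2,152.44 → $4,739.98
Installment 4: $4,739.98 +$142.20 interest = $4,882.18; pay $2,510.07 → $2,372.11
Installment 5: $2,372.11 +$71.16 interest = $2,443.27; pay $2,443.27 → $0.00
Total interest: $281.84 + $247.18 + $200.75 + $142.20 + $71.16 = $943.13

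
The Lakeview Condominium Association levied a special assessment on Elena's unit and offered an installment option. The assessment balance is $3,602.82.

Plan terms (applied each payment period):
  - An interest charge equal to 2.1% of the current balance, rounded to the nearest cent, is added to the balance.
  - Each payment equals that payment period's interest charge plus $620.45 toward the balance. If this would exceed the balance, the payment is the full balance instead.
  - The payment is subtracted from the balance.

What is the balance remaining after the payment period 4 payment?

$1,121.02

Payment period 1: $3,602.82 +$75.66 interest = $3,678.48; pay $696.11 → $2,982.37
Payment period 2: $2,982.37 +$62.63 interest = $3,045.00; pay $683.08 → $2,361.92
Payment period 3: $2,361.92 +$49.60 interest = $2,411.52; pay $670.05 → $1,741.47
Payment period 4: $1,741.47 +$36.57 interest = $1,778.04; pay $657.02 → $1,121.02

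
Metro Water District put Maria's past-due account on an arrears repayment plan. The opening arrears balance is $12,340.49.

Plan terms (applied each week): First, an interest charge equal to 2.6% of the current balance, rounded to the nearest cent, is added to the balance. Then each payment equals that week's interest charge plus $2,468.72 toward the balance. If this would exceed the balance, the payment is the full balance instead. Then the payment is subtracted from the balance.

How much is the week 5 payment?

Week 1: $12,340.49 +$320.85 interest = $12,661.34; pay $2,789.57 → $9,871.77
Week 2: $9,871.77 +$256.67 interest = $10,128.44; pay $2,725.39 → $7,403.05
Week 3: $7,403.05 +$192.48 interest = $7,595.53; pay $2,661.20 → $4,934.33
Week 4: $4,934.33 +$128.29 interest = $5,062.62; pay $2,597.01 → $2,465.61
Week 5: $2,465.61 +$64.11 interest = $2,529.72; pay $2,529.72 → $0.00

$2,529.72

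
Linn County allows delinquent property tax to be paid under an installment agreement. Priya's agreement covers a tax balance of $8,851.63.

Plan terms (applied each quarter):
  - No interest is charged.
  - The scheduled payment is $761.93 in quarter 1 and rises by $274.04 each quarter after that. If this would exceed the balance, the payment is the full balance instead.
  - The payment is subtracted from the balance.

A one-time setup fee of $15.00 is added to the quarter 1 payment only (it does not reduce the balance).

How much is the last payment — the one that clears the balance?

$169.45

# | Opening | Payment | Fee | End bal
1 | $8,851.63 | $761.93 | $15.00 | $8,089.70
2 | $8,089.70 | $1,035.97 | — | $7,053.73
3 | $7,053.73 | $1,310.01 | — | $5,743.72
4 | $5,743.72 | $1,584.05 | — | $4,159.67
5 | $4,159.67 | $1,858.09 | — | $2,301.58
6 | $2,301.58 | $2,132.13 | — | $169.45
7 | $169.45 | $169.45 | — | $0.00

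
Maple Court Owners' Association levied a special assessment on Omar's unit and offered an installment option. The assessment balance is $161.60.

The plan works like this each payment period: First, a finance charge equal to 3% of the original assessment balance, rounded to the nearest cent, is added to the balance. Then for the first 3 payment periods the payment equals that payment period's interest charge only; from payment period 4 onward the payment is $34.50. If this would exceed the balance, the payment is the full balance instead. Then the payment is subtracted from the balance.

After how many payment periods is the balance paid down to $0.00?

Payment period 1: $161.60 +$4.85 interest = $166.45; pay $4.85 → $161.60
Payment period 2: $161.60 +$4.85 interest = $166.45; pay $4.85 → $161.60
Payment period 3: $161.60 +$4.85 interest = $166.45; pay $4.85 → $161.60
Payment period 4: $161.60 +$4.85 interest = $166.45; pay $34.50 → $131.95
Payment period 5: $131.95 +$4.85 interest = $136.80; pay $34.50 → $102.30
Payment period 6: $102.30 +$4.85 interest = $107.15; pay $34.50 → $72.65
Payment period 7: $72.65 +$4.85 interest = $77.50; pay $34.50 → $43.00
Payment period 8: $43.00 +$4.85 interest = $47.85; pay $34.50 → $13.35
Payment period 9: $13.35 +$4.85 interest = $18.20; pay $18.20 → $0.00
Balance reaches $0.00 in payment period 9.

9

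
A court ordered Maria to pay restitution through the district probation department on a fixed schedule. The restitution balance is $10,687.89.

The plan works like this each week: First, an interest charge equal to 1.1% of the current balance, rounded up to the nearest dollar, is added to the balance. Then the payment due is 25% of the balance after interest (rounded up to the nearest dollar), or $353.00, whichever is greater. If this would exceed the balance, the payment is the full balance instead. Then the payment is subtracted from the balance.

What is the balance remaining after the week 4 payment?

$3,532.89

# | Opening | Interest | Payment | End bal
1 | $10,687.89 | $118.00 | $2,702.00 | $8,103.89
2 | $8,103.89 | $90.00 | $2,049.00 | $6,144.89
3 | $6,144.89 | $68.00 | $1,554.00 | $4,658.89
4 | $4,658.89 | $52.00 | $1,178.00 | $3,532.89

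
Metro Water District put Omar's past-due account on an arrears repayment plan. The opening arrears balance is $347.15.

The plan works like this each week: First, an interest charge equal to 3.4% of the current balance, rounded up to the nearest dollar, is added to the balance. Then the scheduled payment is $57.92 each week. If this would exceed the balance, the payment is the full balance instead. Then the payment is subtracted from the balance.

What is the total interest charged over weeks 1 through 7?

$51.00

Week 1: opening $347.15; interest $12.00 → $359.15; payment $57.92; balance $301.23
Week 2: opening $301.23; interest $11.00 → $312.23; payment $57.92; balance $254.31
Week 3: opening $254.31; interest $9.00 → $263.31; payment $57.92; balance $205.39
Week 4: opening $205.39; interest $7.00 → $212.39; payment $57.92; balance $154.47
Week 5: opening $154.47; interest $6.00 → $160.47; payment $57.92; balance $102.55
Week 6: opening $102.55; interest $4.00 → $106.55; payment $57.92; balance $48.63
Week 7: opening $48.63; interest $2.00 → $50.63; payment $50.63; balance $0.00
Total interest: $12.00 + $11.00 + $9.00 + $7.00 + $6.00 + $4.00 + $2.00 = $51.00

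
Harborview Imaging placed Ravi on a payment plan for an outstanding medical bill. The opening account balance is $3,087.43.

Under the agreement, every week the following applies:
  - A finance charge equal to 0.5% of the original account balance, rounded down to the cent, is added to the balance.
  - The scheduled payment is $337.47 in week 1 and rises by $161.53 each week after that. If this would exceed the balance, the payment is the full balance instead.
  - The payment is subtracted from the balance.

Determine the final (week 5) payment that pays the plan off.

$845.52

Week 1: $3,087.43 +$15.43 interest = $3,102.86; pay $337.47 → $2,765.39
Week 2: $2,765.39 +$15.43 interest = $2,780.82; pay $499.00 → $2,281.82
Week 3: $2,281.82 +$15.43 interest = $2,297.25; pay $660.53 → $1,636.72
Week 4: $1,636.72 +$15.43 interest = $1,652.15; pay $822.06 → $830.09
Week 5: $830.09 +$15.43 interest = $845.52; pay $845.52 → $0.00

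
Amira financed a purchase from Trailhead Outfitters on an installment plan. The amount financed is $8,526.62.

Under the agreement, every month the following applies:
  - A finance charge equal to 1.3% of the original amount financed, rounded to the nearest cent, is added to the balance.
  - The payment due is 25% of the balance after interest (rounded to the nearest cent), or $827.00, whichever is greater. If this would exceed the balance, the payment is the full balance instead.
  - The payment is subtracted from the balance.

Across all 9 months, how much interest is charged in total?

# | Opening | Interest | Payment | End bal
1 | $8,526.62 | $110.85 | $2,159.37 | $6,478.10
2 | $6,478.10 | $110.85 | $1,647.24 | $4,941.71
3 | $4,941.71 | $110.85 | $1,263.14 | $3,789.42
4 | $3,789.42 | $110.85 | $975.07 | $2,925.20
5 | $2,925.20 | $110.85 | $827.00 | $2,209.05
6 | $2,209.05 | $110.85 | $827.00 | $1,492.90
7 | $1,492.90 | $110.85 | $827.00 | $776.75
8 | $776.75 | $110.85 | $827.00 | $60.60
9 | $60.60 | $110.85 | $171.45 | $0.00
Total interest: $110.85 + $110.85 + $110.85 + $110.85 + $110.85 + $110.85 + $110.85 + $110.85 + $110.85 = $997.65

$997.65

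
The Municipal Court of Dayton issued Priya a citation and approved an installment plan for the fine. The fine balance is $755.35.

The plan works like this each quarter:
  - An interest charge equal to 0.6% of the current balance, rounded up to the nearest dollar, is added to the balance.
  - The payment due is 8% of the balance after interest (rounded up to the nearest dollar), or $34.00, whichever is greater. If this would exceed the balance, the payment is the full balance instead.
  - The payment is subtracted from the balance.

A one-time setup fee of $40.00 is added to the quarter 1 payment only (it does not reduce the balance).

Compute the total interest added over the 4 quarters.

$18.00

# | Opening | Interest | Payment | Fee | End bal
1 | $755.35 | $5.00 | $61.00 | $40.00 | $699.35
2 | $699.35 | $5.00 | $57.00 | — | $647.35
3 | $647.35 | $4.00 | $53.00 | — | $598.35
4 | $598.35 | $4.00 | $49.00 | — | $553.35
Total interest: $5.00 + $5.00 + $4.00 + $4.00 = $18.00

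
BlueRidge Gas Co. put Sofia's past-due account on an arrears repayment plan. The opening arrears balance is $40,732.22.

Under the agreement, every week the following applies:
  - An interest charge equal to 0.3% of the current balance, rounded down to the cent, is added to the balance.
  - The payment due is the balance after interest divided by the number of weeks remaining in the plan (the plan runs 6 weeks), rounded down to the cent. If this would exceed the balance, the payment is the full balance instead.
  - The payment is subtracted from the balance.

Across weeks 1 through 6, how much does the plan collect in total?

Week 1: opening $40,732.22; interest $122.19 → $40,854.41; payment $6,809.06; balance $34,045.35
Week 2: opening $34,045.35; interest $102.13 → $34,147.48; payment $6,829.49; balance $27,317.99
Week 3: opening $27,317.99; interest $81.95 → $27,399.94; payment $6,849.98; balance $20,549.96
Week 4: opening $20,549.96; interest $61.64 → $20,611.60; payment $6,870.53; balance $13,741.07
Week 5: opening $13,741.07; interest $41.22 → $13,782.29; payment $6,891.14; balance $6,891.15
Week 6: opening $6,891.15; interest $20.67 → $6,911.82; payment $6,911.82; balance $0.00
Total paid: $41,162.02

$41,162.02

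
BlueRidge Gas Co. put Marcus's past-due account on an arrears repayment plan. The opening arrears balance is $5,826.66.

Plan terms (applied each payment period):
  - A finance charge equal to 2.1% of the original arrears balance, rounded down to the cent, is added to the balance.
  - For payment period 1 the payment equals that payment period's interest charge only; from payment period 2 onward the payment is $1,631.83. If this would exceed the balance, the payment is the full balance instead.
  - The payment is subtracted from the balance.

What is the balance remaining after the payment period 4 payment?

Payment period 1: opening $5,826.66; interest $122.35 → $5,949.01; payment $122.35; balance $5,826.66
Payment period 2: opening $5,826.66; interest $122.35 → $5,949.01; payment $1,631.83; balance $4,317.18
Payment period 3: opening $4,317.18; interest $122.35 → $4,439.53; payment $1,631.83; balance $2,807.70
Payment period 4: opening $2,807.70; interest $122.35 → $2,930.05; payment $1,631.83; balance $1,298.22

$1,298.22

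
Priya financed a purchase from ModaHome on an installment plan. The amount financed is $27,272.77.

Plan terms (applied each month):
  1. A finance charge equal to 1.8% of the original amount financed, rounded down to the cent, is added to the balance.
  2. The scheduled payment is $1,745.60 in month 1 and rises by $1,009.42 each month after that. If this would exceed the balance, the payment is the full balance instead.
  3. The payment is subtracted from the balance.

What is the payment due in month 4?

$4,773.86

Month 1: opening $27,272.77; interest $490.90 → $27,763.67; payment $1,745.60; balance $26,018.07
Month 2: opening $26,018.07; interest $490.90 → $26,508.97; payment $2,755.02; balance $23,753.95
Month 3: opening $23,753.95; interest $490.90 → $24,244.85; payment $3,764.44; balance $20,480.41
Month 4: opening $20,480.41; interest $490.90 → $20,971.31; payment $4,773.86; balance $16,197.45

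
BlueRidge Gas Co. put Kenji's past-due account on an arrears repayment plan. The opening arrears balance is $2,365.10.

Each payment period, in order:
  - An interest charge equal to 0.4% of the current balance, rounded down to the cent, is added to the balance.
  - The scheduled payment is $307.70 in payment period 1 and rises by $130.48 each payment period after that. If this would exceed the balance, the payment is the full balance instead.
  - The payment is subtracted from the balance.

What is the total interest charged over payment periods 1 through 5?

$30.06

# | Opening | Interest | Payment | End bal
1 | $2,365.10 | $9.46 | $307.70 | $2,066.86
2 | $2,066.86 | $8.26 | $438.18 | $1,636.94
3 | $1,636.94 | $6.54 | $568.66 | $1,074.82
4 | $1,074.82 | $4.29 | $699.14 | $379.97
5 | $379.97 | $1.51 | $381.48 | $0.00
Total interest: $9.46 + $8.26 + $6.54 + $4.29 + $1.51 = $30.06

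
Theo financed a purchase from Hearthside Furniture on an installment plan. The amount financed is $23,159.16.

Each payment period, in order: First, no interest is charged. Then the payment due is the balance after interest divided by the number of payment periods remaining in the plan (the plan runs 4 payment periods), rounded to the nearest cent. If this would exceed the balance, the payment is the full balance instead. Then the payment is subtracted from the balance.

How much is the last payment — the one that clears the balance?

Payment period 1: opening $23,159.16; payment $5,789.79; balance $17,369.37
Payment period 2: opening $17,369.37; payment $5,789.79; balance $11,579.58
Payment period 3: opening $11,579.58; payment $5,789.79; balance $5,789.79
Payment period 4: opening $5,789.79; payment $5,789.79; balance $0.00

$5,789.79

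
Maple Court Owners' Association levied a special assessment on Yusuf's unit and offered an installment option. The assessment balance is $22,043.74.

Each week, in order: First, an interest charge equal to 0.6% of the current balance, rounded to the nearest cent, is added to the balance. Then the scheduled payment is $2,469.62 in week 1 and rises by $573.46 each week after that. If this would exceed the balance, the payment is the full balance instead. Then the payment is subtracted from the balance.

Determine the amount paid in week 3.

$3,616.54

Week 1: $22,043.74 +$132.26 interest = $22,176.00; pay $2,469.62 → $19,706.38
Week 2: $19,706.38 +$118.24 interest = $19,824.62; pay $3,043.08 → $16,781.54
Week 3: $16,781.54 +$100.69 interest = $16,882.23; pay $3,616.54 → $13,265.69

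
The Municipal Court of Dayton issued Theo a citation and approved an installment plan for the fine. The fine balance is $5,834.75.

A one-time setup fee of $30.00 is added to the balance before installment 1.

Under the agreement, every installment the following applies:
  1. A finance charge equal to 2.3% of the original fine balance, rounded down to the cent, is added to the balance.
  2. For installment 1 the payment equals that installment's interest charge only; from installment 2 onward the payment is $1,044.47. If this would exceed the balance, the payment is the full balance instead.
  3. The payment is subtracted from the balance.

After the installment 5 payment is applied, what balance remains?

# | Opening | Interest | Payment | End bal
1 | $5,864.75 | $134.19 | $134.19 | $5,864.75
2 | $5,864.75 | $134.19 | $1,044.47 | $4,954.47
3 | $4,954.47 | $134.19 | $1,044.47 | $4,044.19
4 | $4,044.19 | $134.19 | $1,044.47 | $3,133.91
5 | $3,133.91 | $134.19 | $1,044.47 | $2,223.63

$2,223.63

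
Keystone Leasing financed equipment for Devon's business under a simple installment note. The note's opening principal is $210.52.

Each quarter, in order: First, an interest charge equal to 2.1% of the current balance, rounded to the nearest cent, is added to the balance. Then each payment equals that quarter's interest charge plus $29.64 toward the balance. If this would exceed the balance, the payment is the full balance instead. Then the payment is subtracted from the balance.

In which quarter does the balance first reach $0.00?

8

Quarter 1: $210.52 +$4.42 interest = $214.94; pay $34.06 → $180.88
Quarter 2: $180.88 +$3.80 interest = $184.68; pay $33.44 → $151.24
Quarter 3: $151.24 +$3.18 interest = $154.42; pay $32.82 → $121.60
Quarter 4: $121.60 +$2.55 interest = $124.15; pay $32.19 → $91.96
Quarter 5: $91.96 +$1.93 interest = $93.89; pay $31.57 → $62.32
Quarter 6: $62.32 +$1.31 interest = $63.63; pay $30.95 → $32.68
Quarter 7: $32.68 +$0.69 interest = $33.37; pay $30.33 → $3.04
Quarter 8: $3.04 +$0.06 interest = $3.10; pay $3.10 → $0.00
Balance reaches $0.00 in quarter 8.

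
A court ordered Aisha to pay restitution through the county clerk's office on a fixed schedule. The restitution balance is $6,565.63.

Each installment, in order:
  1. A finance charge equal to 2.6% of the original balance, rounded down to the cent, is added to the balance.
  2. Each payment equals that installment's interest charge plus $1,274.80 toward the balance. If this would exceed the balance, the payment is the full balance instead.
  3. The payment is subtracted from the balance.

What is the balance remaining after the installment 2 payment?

Installment 1: $6,565.63 +$170.70 interest = $6,736.33; pay $1,445.50 → $5,290.83
Installment 2: $5,290.83 +$170.70 interest = $5,461.53; pay $1,445.50 → $4,016.03

$4,016.03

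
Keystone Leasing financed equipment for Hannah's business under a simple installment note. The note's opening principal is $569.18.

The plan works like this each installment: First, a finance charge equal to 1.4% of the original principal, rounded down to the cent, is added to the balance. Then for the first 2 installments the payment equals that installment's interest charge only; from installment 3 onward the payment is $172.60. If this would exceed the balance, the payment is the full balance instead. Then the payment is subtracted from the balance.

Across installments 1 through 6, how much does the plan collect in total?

Installment 1: opening $569.18; interest $7.96 → $577.14; payment $7.96; balance $569.18
Installment 2: opening $569.18; interest $7.96 → $577.14; payment $7.96; balance $569.18
Installment 3: opening $569.18; interest $7.96 → $577.14; payment $172.60; balance $404.54
Installment 4: opening $404.54; interest $7.96 → $412.50; payment $172.60; balance $239.90
Installment 5: opening $239.90; interest $7.96 → $247.86; payment $172.60; balance $75.26
Installment 6: opening $75.26; interest $7.96 → $83.22; payment $83.22; balance $0.00
Total paid: $616.94

$616.94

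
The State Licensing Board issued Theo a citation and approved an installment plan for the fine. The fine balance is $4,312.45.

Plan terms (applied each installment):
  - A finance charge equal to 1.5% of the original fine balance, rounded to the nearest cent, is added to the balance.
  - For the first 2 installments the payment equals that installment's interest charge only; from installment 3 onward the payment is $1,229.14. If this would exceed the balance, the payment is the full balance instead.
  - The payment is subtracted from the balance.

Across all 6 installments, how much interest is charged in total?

Installment 1: $4,312.45 +$64.69 interest = $4,377.14; pay $64.69 → $4,312.45
Installment 2: $4,312.45 +$64.69 interest = $4,377.14; pay $64.69 → $4,312.45
Installment 3: $4,312.45 +$64.69 interest = $4,377.14; pay $1,229.14 → $3,148.00
Installment 4: $3,148.00 +$64.69 interest = $3,212.69; pay $1,229.14 → $1,983.55
Installment 5: $1,983.55 +$64.69 interest = $2,048.24; pay $1,229.14 → $819.10
Installment 6: $819.10 +$64.69 interest = $883.79; pay $883.79 → $0.00
Total interest: $64.69 + $64.69 + $64.69 + $64.69 + $64.69 + $64.69 = $388.14

$388.14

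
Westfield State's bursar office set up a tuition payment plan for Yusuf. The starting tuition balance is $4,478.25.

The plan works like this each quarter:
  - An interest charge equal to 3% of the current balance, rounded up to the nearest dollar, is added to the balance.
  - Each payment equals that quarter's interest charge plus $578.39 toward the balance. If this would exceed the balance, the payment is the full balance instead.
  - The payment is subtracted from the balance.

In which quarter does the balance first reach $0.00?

Quarter 1: $4,478.25 +$135.00 interest = $4,613.25; pay $713.39 → $3,899.86
Quarter 2: $3,899.86 +$117.00 interest = $4,016.86; pay $695.39 → $3,321.47
Quarter 3: $3,321.47 +$100.00 interest = $3,421.47; pay $678.39 → $2,743.08
Quarter 4: $2,743.08 +$83.00 interest = $2,826.08; pay $661.39 → $2,164.69
Quarter 5: $2,164.69 +$65.00 interest = $2,229.69; pay $643.39 → $1,586.30
Quarter 6: $1,586.30 +$48.00 interest = $1,634.30; pay $626.39 → $1,007.91
Quarter 7: $1,007.91 +$31.00 interest = $1,038.91; pay $609.39 → $429.52
Quarter 8: $429.52 +$13.00 interest = $442.52; pay $442.52 → $0.00
Balance reaches $0.00 in quarter 8.

8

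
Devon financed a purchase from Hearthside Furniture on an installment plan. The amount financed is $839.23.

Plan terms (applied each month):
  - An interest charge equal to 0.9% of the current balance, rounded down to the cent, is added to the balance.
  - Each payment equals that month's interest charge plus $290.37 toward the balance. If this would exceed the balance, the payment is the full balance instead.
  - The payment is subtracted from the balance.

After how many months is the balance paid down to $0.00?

Month 1: opening $839.23; interest $7.55 → $846.78; payment $297.92; balance $548.86
Month 2: opening $548.86; interest $4.93 → $553.79; payment $295.30; balance $258.49
Month 3: opening $258.49; interest $2.32 → $260.81; payment $260.81; balance $0.00
Balance reaches $0.00 in month 3.

3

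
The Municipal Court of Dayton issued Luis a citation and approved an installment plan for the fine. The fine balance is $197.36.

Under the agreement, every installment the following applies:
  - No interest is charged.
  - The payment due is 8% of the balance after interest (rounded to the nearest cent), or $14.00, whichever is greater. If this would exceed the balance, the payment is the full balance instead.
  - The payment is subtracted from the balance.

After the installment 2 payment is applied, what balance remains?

$167.04

Installment 1: $197.36 − $15.79 → $181.57
Installment 2: $181.57 − $14.53 → $167.04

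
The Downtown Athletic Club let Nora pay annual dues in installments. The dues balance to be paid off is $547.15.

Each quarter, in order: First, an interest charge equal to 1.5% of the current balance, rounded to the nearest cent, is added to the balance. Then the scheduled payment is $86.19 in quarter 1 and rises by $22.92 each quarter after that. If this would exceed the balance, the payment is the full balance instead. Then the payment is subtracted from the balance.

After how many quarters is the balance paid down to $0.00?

Quarter 1: $547.15 +$8.21 interest = $555.36; pay $86.19 → $469.17
Quarter 2: $469.17 +$7.04 interest = $476.21; pay $109.11 → $367.10
Quarter 3: $367.10 +$5.51 interest = $372.61; pay $132.03 → $240.58
Quarter 4: $240.58 +$3.61 interest = $244.19; pay $154.95 → $89.24
Quarter 5: $89.24 +$1.34 interest = $90.58; pay $90.58 → $0.00
Balance reaches $0.00 in quarter 5.

5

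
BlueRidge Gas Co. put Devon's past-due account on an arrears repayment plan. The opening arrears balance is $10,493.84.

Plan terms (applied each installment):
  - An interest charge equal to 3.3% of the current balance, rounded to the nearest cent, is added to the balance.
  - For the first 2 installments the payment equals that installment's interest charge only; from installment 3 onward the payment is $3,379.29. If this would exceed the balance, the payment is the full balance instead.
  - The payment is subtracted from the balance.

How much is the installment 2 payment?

Installment 1: $10,493.84 +$346.30 interest = $10,840.14; pay $346.30 → $10,493.84
Installment 2: $10,493.84 +$346.30 interest = $10,840.14; pay $346.30 → $10,493.84

$346.30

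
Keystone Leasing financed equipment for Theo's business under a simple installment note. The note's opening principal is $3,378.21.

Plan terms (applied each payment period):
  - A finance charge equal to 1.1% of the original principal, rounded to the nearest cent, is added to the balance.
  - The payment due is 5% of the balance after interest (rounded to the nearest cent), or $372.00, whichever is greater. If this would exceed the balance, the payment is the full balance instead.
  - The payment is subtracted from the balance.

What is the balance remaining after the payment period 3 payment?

Payment period 1: $3,378.21 +$37.16 interest = $3,415.37; pay $372.00 → $3,043.37
Payment period 2: $3,043.37 +$37.16 interest = $3,080.53; pay $372.00 → $2,708.53
Payment period 3: $2,708.53 +$37.16 interest = $2,745.69; pay $372.00 → $2,373.69

$2,373.69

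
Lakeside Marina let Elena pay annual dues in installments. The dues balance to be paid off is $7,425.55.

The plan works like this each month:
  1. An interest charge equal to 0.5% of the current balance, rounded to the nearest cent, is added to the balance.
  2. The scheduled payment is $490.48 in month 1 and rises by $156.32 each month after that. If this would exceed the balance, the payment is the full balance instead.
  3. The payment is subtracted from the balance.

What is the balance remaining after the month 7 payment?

$893.86

# | Opening | Interest | Payment | End bal
1 | $7,425.55 | $37.13 | $490.48 | $6,972.20
2 | $6,972.20 | $34.86 | $646.80 | $6,360.26
3 | $6,360.26 | $31.80 | $803.12 | $5,588.94
4 | $5,588.94 | $27.94 | $959.44 | $4,657.44
5 | $4,657.44 | $23.29 | $1,115.76 | $3,564.97
6 | $3,564.97 | $17.82 | $1,272.08 | $2,310.71
7 | $2,310.71 | $11.55 | $1,428.40 | $893.86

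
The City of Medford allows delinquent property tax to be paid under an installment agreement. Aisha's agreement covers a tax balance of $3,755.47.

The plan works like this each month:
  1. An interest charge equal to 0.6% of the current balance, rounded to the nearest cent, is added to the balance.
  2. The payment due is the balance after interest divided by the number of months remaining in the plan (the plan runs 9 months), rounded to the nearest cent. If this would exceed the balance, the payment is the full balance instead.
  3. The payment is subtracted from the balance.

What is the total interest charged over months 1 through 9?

# | Opening | Interest | Payment | End bal
1 | $3,755.47 | $22.53 | $419.78 | $3,358.22
2 | $3,358.22 | $20.15 | $422.30 | $2,956.07
3 | $2,956.07 | $17.74 | $424.83 | $2,548.98
4 | $2,548.98 | $15.29 | $427.38 | $2,136.89
5 | $2,136.89 | $12.82 | $429.94 | $1,719.77
6 | $1,719.77 | $10.32 | $432.52 | $1,297.57
7 | $1,297.57 | $7.79 | $435.12 | $870.24
8 | $870.24 | $5.22 | $437.73 | $437.73
9 | $437.73 | $2.63 | $440.36 | $0.00
Total interest: $22.53 + $20.15 + $17.74 + $15.29 + $12.82 + $10.32 + $7.79 + $5.22 + $2.63 = $114.49

$114.49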